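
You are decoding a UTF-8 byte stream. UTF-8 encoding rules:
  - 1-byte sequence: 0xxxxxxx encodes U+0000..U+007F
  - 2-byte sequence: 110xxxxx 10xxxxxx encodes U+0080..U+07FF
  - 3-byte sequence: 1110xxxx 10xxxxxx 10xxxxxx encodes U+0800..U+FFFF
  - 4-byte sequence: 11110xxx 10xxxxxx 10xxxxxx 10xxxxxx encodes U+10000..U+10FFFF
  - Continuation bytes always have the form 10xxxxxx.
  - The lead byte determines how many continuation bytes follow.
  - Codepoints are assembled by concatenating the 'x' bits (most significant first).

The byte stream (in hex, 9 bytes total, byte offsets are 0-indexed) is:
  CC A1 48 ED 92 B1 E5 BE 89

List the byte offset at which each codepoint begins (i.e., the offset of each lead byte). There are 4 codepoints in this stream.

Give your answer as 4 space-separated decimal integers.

Byte[0]=CC: 2-byte lead, need 1 cont bytes. acc=0xC
Byte[1]=A1: continuation. acc=(acc<<6)|0x21=0x321
Completed: cp=U+0321 (starts at byte 0)
Byte[2]=48: 1-byte ASCII. cp=U+0048
Byte[3]=ED: 3-byte lead, need 2 cont bytes. acc=0xD
Byte[4]=92: continuation. acc=(acc<<6)|0x12=0x352
Byte[5]=B1: continuation. acc=(acc<<6)|0x31=0xD4B1
Completed: cp=U+D4B1 (starts at byte 3)
Byte[6]=E5: 3-byte lead, need 2 cont bytes. acc=0x5
Byte[7]=BE: continuation. acc=(acc<<6)|0x3E=0x17E
Byte[8]=89: continuation. acc=(acc<<6)|0x09=0x5F89
Completed: cp=U+5F89 (starts at byte 6)

Answer: 0 2 3 6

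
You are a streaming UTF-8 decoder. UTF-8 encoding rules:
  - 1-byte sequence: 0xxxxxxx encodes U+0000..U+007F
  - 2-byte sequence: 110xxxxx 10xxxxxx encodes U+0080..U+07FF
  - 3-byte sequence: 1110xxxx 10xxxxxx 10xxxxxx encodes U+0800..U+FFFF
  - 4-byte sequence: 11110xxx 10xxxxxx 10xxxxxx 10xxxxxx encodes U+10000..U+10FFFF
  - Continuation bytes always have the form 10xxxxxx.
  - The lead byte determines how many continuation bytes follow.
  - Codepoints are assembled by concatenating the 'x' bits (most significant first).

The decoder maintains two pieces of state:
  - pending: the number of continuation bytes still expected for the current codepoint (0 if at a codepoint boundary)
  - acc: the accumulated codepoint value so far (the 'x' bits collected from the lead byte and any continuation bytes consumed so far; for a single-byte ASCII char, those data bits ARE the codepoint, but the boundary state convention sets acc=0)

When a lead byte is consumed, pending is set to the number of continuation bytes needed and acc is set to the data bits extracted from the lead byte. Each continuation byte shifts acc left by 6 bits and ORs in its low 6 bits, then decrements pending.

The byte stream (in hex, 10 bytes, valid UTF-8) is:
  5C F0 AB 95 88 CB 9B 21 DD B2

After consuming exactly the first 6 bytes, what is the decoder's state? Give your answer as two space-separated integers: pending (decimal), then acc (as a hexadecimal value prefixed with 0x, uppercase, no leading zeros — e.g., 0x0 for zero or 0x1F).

Byte[0]=5C: 1-byte. pending=0, acc=0x0
Byte[1]=F0: 4-byte lead. pending=3, acc=0x0
Byte[2]=AB: continuation. acc=(acc<<6)|0x2B=0x2B, pending=2
Byte[3]=95: continuation. acc=(acc<<6)|0x15=0xAD5, pending=1
Byte[4]=88: continuation. acc=(acc<<6)|0x08=0x2B548, pending=0
Byte[5]=CB: 2-byte lead. pending=1, acc=0xB

Answer: 1 0xB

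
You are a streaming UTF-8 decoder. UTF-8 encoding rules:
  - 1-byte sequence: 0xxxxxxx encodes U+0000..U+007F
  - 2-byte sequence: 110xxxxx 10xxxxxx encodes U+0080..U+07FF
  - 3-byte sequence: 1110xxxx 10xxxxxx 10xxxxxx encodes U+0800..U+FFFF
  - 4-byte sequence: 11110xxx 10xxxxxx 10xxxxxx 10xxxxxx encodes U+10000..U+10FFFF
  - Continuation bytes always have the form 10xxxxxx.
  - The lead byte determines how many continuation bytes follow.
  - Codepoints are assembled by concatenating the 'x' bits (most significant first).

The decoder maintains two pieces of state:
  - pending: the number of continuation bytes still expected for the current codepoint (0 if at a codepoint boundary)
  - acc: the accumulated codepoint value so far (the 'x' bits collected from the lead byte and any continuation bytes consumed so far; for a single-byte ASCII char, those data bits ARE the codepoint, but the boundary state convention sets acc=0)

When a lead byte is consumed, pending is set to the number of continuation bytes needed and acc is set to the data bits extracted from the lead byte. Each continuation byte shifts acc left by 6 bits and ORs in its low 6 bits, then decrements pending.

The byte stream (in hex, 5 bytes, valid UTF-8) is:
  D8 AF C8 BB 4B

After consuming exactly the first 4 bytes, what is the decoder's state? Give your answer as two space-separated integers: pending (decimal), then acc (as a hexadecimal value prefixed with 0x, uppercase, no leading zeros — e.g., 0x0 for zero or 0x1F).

Byte[0]=D8: 2-byte lead. pending=1, acc=0x18
Byte[1]=AF: continuation. acc=(acc<<6)|0x2F=0x62F, pending=0
Byte[2]=C8: 2-byte lead. pending=1, acc=0x8
Byte[3]=BB: continuation. acc=(acc<<6)|0x3B=0x23B, pending=0

Answer: 0 0x23B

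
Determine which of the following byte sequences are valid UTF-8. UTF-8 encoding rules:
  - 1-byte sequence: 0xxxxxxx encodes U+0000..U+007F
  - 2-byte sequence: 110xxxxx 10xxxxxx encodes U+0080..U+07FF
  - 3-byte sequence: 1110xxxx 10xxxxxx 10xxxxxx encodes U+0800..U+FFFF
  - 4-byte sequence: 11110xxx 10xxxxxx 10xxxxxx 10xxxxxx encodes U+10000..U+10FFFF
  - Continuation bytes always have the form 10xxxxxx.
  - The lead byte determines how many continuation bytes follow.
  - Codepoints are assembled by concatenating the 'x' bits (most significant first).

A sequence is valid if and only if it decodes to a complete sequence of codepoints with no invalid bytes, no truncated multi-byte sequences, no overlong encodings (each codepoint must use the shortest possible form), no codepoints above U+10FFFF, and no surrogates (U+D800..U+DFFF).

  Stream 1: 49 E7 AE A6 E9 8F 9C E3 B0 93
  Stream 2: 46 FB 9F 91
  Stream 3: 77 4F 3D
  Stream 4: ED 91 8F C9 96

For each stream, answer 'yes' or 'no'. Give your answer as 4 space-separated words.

Answer: yes no yes yes

Derivation:
Stream 1: decodes cleanly. VALID
Stream 2: error at byte offset 1. INVALID
Stream 3: decodes cleanly. VALID
Stream 4: decodes cleanly. VALID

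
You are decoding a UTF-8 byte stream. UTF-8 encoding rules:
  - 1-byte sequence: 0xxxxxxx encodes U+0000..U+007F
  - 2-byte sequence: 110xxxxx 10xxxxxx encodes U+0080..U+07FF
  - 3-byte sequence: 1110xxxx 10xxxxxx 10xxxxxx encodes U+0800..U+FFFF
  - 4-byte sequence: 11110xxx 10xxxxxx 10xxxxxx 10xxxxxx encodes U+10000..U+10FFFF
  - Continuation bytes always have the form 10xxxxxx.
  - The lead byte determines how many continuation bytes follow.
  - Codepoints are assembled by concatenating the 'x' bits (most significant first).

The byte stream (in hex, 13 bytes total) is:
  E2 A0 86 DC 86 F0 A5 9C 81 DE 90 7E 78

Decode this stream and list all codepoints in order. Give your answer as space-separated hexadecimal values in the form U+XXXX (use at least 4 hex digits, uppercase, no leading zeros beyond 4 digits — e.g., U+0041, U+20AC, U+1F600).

Answer: U+2806 U+0706 U+25701 U+0790 U+007E U+0078

Derivation:
Byte[0]=E2: 3-byte lead, need 2 cont bytes. acc=0x2
Byte[1]=A0: continuation. acc=(acc<<6)|0x20=0xA0
Byte[2]=86: continuation. acc=(acc<<6)|0x06=0x2806
Completed: cp=U+2806 (starts at byte 0)
Byte[3]=DC: 2-byte lead, need 1 cont bytes. acc=0x1C
Byte[4]=86: continuation. acc=(acc<<6)|0x06=0x706
Completed: cp=U+0706 (starts at byte 3)
Byte[5]=F0: 4-byte lead, need 3 cont bytes. acc=0x0
Byte[6]=A5: continuation. acc=(acc<<6)|0x25=0x25
Byte[7]=9C: continuation. acc=(acc<<6)|0x1C=0x95C
Byte[8]=81: continuation. acc=(acc<<6)|0x01=0x25701
Completed: cp=U+25701 (starts at byte 5)
Byte[9]=DE: 2-byte lead, need 1 cont bytes. acc=0x1E
Byte[10]=90: continuation. acc=(acc<<6)|0x10=0x790
Completed: cp=U+0790 (starts at byte 9)
Byte[11]=7E: 1-byte ASCII. cp=U+007E
Byte[12]=78: 1-byte ASCII. cp=U+0078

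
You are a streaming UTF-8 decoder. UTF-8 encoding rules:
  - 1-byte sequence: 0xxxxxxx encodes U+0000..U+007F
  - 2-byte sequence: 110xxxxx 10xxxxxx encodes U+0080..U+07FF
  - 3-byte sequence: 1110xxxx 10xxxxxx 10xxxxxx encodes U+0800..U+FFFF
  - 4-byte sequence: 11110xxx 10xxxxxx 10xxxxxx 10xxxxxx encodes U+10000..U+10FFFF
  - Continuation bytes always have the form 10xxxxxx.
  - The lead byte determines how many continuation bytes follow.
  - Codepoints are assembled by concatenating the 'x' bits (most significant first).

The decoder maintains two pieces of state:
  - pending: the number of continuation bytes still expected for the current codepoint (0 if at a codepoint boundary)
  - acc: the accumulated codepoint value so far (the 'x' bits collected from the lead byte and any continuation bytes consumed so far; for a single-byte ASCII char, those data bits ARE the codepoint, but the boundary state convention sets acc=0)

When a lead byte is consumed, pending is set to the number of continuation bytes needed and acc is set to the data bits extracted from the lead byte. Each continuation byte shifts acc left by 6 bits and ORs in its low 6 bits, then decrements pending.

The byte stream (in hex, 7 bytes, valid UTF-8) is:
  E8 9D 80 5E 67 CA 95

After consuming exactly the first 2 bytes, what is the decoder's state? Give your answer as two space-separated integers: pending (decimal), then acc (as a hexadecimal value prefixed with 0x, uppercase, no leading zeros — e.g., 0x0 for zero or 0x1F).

Byte[0]=E8: 3-byte lead. pending=2, acc=0x8
Byte[1]=9D: continuation. acc=(acc<<6)|0x1D=0x21D, pending=1

Answer: 1 0x21D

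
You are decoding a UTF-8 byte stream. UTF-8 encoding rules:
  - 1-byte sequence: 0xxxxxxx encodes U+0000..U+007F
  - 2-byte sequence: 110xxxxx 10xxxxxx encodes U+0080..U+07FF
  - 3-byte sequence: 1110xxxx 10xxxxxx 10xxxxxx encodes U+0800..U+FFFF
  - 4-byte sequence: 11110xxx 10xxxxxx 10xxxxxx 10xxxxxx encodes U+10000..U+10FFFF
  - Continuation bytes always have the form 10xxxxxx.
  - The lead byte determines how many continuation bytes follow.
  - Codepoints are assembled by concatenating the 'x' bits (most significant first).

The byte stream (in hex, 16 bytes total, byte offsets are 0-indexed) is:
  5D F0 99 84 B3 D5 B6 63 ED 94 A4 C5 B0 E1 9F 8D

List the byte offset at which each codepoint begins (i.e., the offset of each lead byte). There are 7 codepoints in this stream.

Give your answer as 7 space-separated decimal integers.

Answer: 0 1 5 7 8 11 13

Derivation:
Byte[0]=5D: 1-byte ASCII. cp=U+005D
Byte[1]=F0: 4-byte lead, need 3 cont bytes. acc=0x0
Byte[2]=99: continuation. acc=(acc<<6)|0x19=0x19
Byte[3]=84: continuation. acc=(acc<<6)|0x04=0x644
Byte[4]=B3: continuation. acc=(acc<<6)|0x33=0x19133
Completed: cp=U+19133 (starts at byte 1)
Byte[5]=D5: 2-byte lead, need 1 cont bytes. acc=0x15
Byte[6]=B6: continuation. acc=(acc<<6)|0x36=0x576
Completed: cp=U+0576 (starts at byte 5)
Byte[7]=63: 1-byte ASCII. cp=U+0063
Byte[8]=ED: 3-byte lead, need 2 cont bytes. acc=0xD
Byte[9]=94: continuation. acc=(acc<<6)|0x14=0x354
Byte[10]=A4: continuation. acc=(acc<<6)|0x24=0xD524
Completed: cp=U+D524 (starts at byte 8)
Byte[11]=C5: 2-byte lead, need 1 cont bytes. acc=0x5
Byte[12]=B0: continuation. acc=(acc<<6)|0x30=0x170
Completed: cp=U+0170 (starts at byte 11)
Byte[13]=E1: 3-byte lead, need 2 cont bytes. acc=0x1
Byte[14]=9F: continuation. acc=(acc<<6)|0x1F=0x5F
Byte[15]=8D: continuation. acc=(acc<<6)|0x0D=0x17CD
Completed: cp=U+17CD (starts at byte 13)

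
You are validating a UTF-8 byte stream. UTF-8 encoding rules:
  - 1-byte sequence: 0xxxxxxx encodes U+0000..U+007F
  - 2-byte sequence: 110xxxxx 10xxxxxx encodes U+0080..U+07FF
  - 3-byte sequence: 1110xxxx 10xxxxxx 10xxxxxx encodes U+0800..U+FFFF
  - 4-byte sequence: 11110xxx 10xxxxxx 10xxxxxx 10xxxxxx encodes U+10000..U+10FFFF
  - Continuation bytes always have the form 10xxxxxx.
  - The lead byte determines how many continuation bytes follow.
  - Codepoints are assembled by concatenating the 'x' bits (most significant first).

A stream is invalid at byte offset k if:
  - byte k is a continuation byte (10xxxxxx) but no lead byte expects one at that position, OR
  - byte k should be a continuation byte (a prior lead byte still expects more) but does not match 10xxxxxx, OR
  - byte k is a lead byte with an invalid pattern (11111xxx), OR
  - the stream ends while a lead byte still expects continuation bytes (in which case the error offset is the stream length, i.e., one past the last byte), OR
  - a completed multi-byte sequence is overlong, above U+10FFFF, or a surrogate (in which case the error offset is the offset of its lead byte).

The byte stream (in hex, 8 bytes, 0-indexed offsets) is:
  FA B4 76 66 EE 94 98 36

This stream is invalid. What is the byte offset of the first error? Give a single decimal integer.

Byte[0]=FA: INVALID lead byte (not 0xxx/110x/1110/11110)

Answer: 0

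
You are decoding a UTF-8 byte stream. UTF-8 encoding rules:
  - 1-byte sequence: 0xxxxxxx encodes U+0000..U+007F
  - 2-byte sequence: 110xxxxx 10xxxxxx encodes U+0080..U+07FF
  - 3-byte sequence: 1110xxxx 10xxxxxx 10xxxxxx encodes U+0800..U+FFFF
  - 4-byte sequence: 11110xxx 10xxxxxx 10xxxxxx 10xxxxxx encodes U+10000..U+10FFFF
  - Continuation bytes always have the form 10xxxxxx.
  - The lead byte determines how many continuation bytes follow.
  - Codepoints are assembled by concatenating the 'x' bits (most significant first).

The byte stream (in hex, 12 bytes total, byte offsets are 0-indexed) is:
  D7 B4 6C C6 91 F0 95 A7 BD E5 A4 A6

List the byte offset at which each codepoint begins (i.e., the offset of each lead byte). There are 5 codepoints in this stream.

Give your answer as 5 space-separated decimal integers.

Answer: 0 2 3 5 9

Derivation:
Byte[0]=D7: 2-byte lead, need 1 cont bytes. acc=0x17
Byte[1]=B4: continuation. acc=(acc<<6)|0x34=0x5F4
Completed: cp=U+05F4 (starts at byte 0)
Byte[2]=6C: 1-byte ASCII. cp=U+006C
Byte[3]=C6: 2-byte lead, need 1 cont bytes. acc=0x6
Byte[4]=91: continuation. acc=(acc<<6)|0x11=0x191
Completed: cp=U+0191 (starts at byte 3)
Byte[5]=F0: 4-byte lead, need 3 cont bytes. acc=0x0
Byte[6]=95: continuation. acc=(acc<<6)|0x15=0x15
Byte[7]=A7: continuation. acc=(acc<<6)|0x27=0x567
Byte[8]=BD: continuation. acc=(acc<<6)|0x3D=0x159FD
Completed: cp=U+159FD (starts at byte 5)
Byte[9]=E5: 3-byte lead, need 2 cont bytes. acc=0x5
Byte[10]=A4: continuation. acc=(acc<<6)|0x24=0x164
Byte[11]=A6: continuation. acc=(acc<<6)|0x26=0x5926
Completed: cp=U+5926 (starts at byte 9)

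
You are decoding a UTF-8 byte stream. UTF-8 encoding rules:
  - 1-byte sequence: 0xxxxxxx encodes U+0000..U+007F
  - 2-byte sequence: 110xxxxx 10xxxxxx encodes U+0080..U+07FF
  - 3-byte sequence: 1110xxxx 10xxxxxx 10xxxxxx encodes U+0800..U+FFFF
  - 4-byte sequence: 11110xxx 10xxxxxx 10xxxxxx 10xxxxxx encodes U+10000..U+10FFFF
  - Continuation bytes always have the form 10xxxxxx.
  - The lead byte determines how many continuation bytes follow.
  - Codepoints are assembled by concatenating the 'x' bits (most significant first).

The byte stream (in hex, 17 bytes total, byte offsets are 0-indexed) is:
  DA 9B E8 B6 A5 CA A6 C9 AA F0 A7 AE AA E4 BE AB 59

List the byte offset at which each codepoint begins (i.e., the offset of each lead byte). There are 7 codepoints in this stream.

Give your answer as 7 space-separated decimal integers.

Byte[0]=DA: 2-byte lead, need 1 cont bytes. acc=0x1A
Byte[1]=9B: continuation. acc=(acc<<6)|0x1B=0x69B
Completed: cp=U+069B (starts at byte 0)
Byte[2]=E8: 3-byte lead, need 2 cont bytes. acc=0x8
Byte[3]=B6: continuation. acc=(acc<<6)|0x36=0x236
Byte[4]=A5: continuation. acc=(acc<<6)|0x25=0x8DA5
Completed: cp=U+8DA5 (starts at byte 2)
Byte[5]=CA: 2-byte lead, need 1 cont bytes. acc=0xA
Byte[6]=A6: continuation. acc=(acc<<6)|0x26=0x2A6
Completed: cp=U+02A6 (starts at byte 5)
Byte[7]=C9: 2-byte lead, need 1 cont bytes. acc=0x9
Byte[8]=AA: continuation. acc=(acc<<6)|0x2A=0x26A
Completed: cp=U+026A (starts at byte 7)
Byte[9]=F0: 4-byte lead, need 3 cont bytes. acc=0x0
Byte[10]=A7: continuation. acc=(acc<<6)|0x27=0x27
Byte[11]=AE: continuation. acc=(acc<<6)|0x2E=0x9EE
Byte[12]=AA: continuation. acc=(acc<<6)|0x2A=0x27BAA
Completed: cp=U+27BAA (starts at byte 9)
Byte[13]=E4: 3-byte lead, need 2 cont bytes. acc=0x4
Byte[14]=BE: continuation. acc=(acc<<6)|0x3E=0x13E
Byte[15]=AB: continuation. acc=(acc<<6)|0x2B=0x4FAB
Completed: cp=U+4FAB (starts at byte 13)
Byte[16]=59: 1-byte ASCII. cp=U+0059

Answer: 0 2 5 7 9 13 16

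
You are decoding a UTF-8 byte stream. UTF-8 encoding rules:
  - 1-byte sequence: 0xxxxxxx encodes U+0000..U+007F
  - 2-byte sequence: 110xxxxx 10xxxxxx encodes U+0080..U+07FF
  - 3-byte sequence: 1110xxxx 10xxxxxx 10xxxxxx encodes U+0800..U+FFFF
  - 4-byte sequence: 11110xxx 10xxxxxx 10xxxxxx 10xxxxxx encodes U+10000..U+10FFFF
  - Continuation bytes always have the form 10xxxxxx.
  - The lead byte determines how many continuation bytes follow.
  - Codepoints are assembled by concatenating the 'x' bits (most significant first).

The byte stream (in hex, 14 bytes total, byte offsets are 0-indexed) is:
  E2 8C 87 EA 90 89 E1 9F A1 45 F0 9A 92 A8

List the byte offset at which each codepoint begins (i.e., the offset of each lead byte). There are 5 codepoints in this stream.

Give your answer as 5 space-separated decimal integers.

Byte[0]=E2: 3-byte lead, need 2 cont bytes. acc=0x2
Byte[1]=8C: continuation. acc=(acc<<6)|0x0C=0x8C
Byte[2]=87: continuation. acc=(acc<<6)|0x07=0x2307
Completed: cp=U+2307 (starts at byte 0)
Byte[3]=EA: 3-byte lead, need 2 cont bytes. acc=0xA
Byte[4]=90: continuation. acc=(acc<<6)|0x10=0x290
Byte[5]=89: continuation. acc=(acc<<6)|0x09=0xA409
Completed: cp=U+A409 (starts at byte 3)
Byte[6]=E1: 3-byte lead, need 2 cont bytes. acc=0x1
Byte[7]=9F: continuation. acc=(acc<<6)|0x1F=0x5F
Byte[8]=A1: continuation. acc=(acc<<6)|0x21=0x17E1
Completed: cp=U+17E1 (starts at byte 6)
Byte[9]=45: 1-byte ASCII. cp=U+0045
Byte[10]=F0: 4-byte lead, need 3 cont bytes. acc=0x0
Byte[11]=9A: continuation. acc=(acc<<6)|0x1A=0x1A
Byte[12]=92: continuation. acc=(acc<<6)|0x12=0x692
Byte[13]=A8: continuation. acc=(acc<<6)|0x28=0x1A4A8
Completed: cp=U+1A4A8 (starts at byte 10)

Answer: 0 3 6 9 10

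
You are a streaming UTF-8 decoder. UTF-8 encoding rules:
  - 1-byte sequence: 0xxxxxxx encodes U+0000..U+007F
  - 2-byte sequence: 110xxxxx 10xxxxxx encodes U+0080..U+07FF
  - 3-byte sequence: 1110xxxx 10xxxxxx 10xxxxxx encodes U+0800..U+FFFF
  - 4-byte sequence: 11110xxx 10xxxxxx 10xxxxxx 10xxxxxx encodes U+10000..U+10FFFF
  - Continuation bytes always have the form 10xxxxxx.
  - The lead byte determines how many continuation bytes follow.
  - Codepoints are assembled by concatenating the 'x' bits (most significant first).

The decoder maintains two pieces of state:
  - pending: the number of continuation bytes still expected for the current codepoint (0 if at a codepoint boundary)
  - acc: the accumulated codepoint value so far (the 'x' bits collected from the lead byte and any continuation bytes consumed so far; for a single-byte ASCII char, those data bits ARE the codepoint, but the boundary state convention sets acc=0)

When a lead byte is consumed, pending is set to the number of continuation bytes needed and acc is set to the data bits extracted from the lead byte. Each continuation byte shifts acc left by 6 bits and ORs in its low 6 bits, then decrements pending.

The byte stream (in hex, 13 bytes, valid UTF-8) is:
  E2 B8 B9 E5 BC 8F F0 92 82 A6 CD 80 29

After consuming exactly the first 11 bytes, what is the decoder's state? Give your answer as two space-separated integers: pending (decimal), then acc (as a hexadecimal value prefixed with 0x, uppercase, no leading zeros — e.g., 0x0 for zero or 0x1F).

Answer: 1 0xD

Derivation:
Byte[0]=E2: 3-byte lead. pending=2, acc=0x2
Byte[1]=B8: continuation. acc=(acc<<6)|0x38=0xB8, pending=1
Byte[2]=B9: continuation. acc=(acc<<6)|0x39=0x2E39, pending=0
Byte[3]=E5: 3-byte lead. pending=2, acc=0x5
Byte[4]=BC: continuation. acc=(acc<<6)|0x3C=0x17C, pending=1
Byte[5]=8F: continuation. acc=(acc<<6)|0x0F=0x5F0F, pending=0
Byte[6]=F0: 4-byte lead. pending=3, acc=0x0
Byte[7]=92: continuation. acc=(acc<<6)|0x12=0x12, pending=2
Byte[8]=82: continuation. acc=(acc<<6)|0x02=0x482, pending=1
Byte[9]=A6: continuation. acc=(acc<<6)|0x26=0x120A6, pending=0
Byte[10]=CD: 2-byte lead. pending=1, acc=0xD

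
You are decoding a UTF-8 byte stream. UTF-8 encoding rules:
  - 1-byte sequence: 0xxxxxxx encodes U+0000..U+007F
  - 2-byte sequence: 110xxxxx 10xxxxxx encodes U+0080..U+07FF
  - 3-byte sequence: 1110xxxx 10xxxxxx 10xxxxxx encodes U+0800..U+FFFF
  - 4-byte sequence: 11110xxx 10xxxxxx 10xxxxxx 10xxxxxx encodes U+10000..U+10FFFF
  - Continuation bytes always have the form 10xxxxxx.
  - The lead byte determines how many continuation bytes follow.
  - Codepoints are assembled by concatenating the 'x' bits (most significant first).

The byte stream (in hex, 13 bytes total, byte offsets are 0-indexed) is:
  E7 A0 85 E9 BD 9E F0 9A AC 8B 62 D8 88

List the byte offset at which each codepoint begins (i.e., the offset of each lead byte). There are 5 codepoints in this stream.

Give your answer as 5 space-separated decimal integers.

Byte[0]=E7: 3-byte lead, need 2 cont bytes. acc=0x7
Byte[1]=A0: continuation. acc=(acc<<6)|0x20=0x1E0
Byte[2]=85: continuation. acc=(acc<<6)|0x05=0x7805
Completed: cp=U+7805 (starts at byte 0)
Byte[3]=E9: 3-byte lead, need 2 cont bytes. acc=0x9
Byte[4]=BD: continuation. acc=(acc<<6)|0x3D=0x27D
Byte[5]=9E: continuation. acc=(acc<<6)|0x1E=0x9F5E
Completed: cp=U+9F5E (starts at byte 3)
Byte[6]=F0: 4-byte lead, need 3 cont bytes. acc=0x0
Byte[7]=9A: continuation. acc=(acc<<6)|0x1A=0x1A
Byte[8]=AC: continuation. acc=(acc<<6)|0x2C=0x6AC
Byte[9]=8B: continuation. acc=(acc<<6)|0x0B=0x1AB0B
Completed: cp=U+1AB0B (starts at byte 6)
Byte[10]=62: 1-byte ASCII. cp=U+0062
Byte[11]=D8: 2-byte lead, need 1 cont bytes. acc=0x18
Byte[12]=88: continuation. acc=(acc<<6)|0x08=0x608
Completed: cp=U+0608 (starts at byte 11)

Answer: 0 3 6 10 11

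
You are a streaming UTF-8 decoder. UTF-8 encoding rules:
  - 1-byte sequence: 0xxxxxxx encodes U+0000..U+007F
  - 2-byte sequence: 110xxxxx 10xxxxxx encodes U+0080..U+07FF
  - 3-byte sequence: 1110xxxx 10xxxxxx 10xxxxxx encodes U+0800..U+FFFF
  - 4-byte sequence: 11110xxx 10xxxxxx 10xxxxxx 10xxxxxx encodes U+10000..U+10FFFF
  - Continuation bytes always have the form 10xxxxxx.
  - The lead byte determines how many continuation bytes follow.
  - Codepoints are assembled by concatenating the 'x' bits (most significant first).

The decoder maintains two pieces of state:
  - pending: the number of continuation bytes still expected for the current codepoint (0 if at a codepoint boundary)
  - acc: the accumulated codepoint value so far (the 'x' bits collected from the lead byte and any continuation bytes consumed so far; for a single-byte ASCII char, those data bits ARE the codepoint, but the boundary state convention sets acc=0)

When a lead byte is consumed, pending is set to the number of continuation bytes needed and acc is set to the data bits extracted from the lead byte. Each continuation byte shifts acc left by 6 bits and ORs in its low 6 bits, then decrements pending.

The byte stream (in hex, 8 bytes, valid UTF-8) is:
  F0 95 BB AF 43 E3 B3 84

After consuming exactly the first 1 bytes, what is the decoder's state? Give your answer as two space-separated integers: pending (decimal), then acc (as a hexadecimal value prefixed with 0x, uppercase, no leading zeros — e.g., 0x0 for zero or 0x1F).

Answer: 3 0x0

Derivation:
Byte[0]=F0: 4-byte lead. pending=3, acc=0x0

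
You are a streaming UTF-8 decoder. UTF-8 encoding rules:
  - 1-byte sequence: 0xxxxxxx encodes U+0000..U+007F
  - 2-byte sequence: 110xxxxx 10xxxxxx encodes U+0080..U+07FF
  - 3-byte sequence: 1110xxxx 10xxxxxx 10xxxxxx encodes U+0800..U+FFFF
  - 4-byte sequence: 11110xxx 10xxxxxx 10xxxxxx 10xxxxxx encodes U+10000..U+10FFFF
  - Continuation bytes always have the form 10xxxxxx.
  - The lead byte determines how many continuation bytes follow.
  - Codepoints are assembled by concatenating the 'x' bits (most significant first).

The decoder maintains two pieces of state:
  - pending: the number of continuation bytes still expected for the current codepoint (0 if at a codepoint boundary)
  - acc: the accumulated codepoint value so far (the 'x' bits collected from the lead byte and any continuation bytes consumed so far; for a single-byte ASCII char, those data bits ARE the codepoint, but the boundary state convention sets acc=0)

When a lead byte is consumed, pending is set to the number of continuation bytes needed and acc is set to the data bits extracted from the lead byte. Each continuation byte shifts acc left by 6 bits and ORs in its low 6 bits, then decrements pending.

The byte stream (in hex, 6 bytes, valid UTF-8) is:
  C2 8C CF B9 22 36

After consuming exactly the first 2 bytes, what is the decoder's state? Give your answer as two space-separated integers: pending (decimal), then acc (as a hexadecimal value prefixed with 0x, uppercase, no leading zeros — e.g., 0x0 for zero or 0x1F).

Answer: 0 0x8C

Derivation:
Byte[0]=C2: 2-byte lead. pending=1, acc=0x2
Byte[1]=8C: continuation. acc=(acc<<6)|0x0C=0x8C, pending=0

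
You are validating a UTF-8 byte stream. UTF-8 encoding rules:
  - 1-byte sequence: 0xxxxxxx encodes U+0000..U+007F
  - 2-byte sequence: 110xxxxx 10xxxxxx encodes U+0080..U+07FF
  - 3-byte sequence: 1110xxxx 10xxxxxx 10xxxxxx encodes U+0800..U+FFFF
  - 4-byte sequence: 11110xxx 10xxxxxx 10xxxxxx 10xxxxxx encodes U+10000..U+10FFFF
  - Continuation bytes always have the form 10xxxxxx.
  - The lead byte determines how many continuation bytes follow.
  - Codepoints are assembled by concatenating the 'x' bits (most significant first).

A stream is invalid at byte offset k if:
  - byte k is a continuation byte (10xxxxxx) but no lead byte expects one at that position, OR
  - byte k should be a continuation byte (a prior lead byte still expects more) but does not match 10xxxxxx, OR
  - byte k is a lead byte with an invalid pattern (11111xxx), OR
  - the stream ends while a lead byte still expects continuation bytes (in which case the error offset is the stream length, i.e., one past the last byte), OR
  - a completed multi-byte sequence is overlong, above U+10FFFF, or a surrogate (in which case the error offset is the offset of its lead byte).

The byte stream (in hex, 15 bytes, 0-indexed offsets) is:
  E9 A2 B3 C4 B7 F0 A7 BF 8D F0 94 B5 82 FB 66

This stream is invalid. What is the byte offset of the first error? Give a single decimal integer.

Byte[0]=E9: 3-byte lead, need 2 cont bytes. acc=0x9
Byte[1]=A2: continuation. acc=(acc<<6)|0x22=0x262
Byte[2]=B3: continuation. acc=(acc<<6)|0x33=0x98B3
Completed: cp=U+98B3 (starts at byte 0)
Byte[3]=C4: 2-byte lead, need 1 cont bytes. acc=0x4
Byte[4]=B7: continuation. acc=(acc<<6)|0x37=0x137
Completed: cp=U+0137 (starts at byte 3)
Byte[5]=F0: 4-byte lead, need 3 cont bytes. acc=0x0
Byte[6]=A7: continuation. acc=(acc<<6)|0x27=0x27
Byte[7]=BF: continuation. acc=(acc<<6)|0x3F=0x9FF
Byte[8]=8D: continuation. acc=(acc<<6)|0x0D=0x27FCD
Completed: cp=U+27FCD (starts at byte 5)
Byte[9]=F0: 4-byte lead, need 3 cont bytes. acc=0x0
Byte[10]=94: continuation. acc=(acc<<6)|0x14=0x14
Byte[11]=B5: continuation. acc=(acc<<6)|0x35=0x535
Byte[12]=82: continuation. acc=(acc<<6)|0x02=0x14D42
Completed: cp=U+14D42 (starts at byte 9)
Byte[13]=FB: INVALID lead byte (not 0xxx/110x/1110/11110)

Answer: 13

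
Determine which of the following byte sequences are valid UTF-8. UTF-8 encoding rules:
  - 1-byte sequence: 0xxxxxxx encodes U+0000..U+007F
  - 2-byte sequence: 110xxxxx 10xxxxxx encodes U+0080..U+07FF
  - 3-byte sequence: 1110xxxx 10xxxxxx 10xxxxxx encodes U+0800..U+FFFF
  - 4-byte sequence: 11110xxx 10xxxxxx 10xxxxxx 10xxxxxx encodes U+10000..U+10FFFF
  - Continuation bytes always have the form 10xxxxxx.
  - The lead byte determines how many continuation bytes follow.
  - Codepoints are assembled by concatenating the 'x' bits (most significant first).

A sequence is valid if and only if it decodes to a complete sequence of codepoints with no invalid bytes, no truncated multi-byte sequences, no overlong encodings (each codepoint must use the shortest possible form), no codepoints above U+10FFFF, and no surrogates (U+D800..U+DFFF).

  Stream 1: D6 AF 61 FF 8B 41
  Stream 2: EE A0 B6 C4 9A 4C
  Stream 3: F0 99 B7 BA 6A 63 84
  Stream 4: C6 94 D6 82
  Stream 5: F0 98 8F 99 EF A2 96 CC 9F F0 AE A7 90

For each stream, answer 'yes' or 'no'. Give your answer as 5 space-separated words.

Stream 1: error at byte offset 3. INVALID
Stream 2: decodes cleanly. VALID
Stream 3: error at byte offset 6. INVALID
Stream 4: decodes cleanly. VALID
Stream 5: decodes cleanly. VALID

Answer: no yes no yes yes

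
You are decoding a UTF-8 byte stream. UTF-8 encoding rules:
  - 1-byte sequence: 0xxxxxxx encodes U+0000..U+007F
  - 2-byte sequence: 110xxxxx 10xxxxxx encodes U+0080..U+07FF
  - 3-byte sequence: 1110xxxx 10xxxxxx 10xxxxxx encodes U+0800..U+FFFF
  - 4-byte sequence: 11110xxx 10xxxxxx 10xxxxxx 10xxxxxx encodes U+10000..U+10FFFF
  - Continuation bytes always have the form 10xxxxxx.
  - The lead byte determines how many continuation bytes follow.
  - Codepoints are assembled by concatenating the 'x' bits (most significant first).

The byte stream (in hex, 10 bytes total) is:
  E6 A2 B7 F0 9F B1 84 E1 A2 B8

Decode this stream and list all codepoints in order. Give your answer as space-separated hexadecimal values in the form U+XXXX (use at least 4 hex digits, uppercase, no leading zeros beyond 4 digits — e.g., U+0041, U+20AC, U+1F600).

Byte[0]=E6: 3-byte lead, need 2 cont bytes. acc=0x6
Byte[1]=A2: continuation. acc=(acc<<6)|0x22=0x1A2
Byte[2]=B7: continuation. acc=(acc<<6)|0x37=0x68B7
Completed: cp=U+68B7 (starts at byte 0)
Byte[3]=F0: 4-byte lead, need 3 cont bytes. acc=0x0
Byte[4]=9F: continuation. acc=(acc<<6)|0x1F=0x1F
Byte[5]=B1: continuation. acc=(acc<<6)|0x31=0x7F1
Byte[6]=84: continuation. acc=(acc<<6)|0x04=0x1FC44
Completed: cp=U+1FC44 (starts at byte 3)
Byte[7]=E1: 3-byte lead, need 2 cont bytes. acc=0x1
Byte[8]=A2: continuation. acc=(acc<<6)|0x22=0x62
Byte[9]=B8: continuation. acc=(acc<<6)|0x38=0x18B8
Completed: cp=U+18B8 (starts at byte 7)

Answer: U+68B7 U+1FC44 U+18B8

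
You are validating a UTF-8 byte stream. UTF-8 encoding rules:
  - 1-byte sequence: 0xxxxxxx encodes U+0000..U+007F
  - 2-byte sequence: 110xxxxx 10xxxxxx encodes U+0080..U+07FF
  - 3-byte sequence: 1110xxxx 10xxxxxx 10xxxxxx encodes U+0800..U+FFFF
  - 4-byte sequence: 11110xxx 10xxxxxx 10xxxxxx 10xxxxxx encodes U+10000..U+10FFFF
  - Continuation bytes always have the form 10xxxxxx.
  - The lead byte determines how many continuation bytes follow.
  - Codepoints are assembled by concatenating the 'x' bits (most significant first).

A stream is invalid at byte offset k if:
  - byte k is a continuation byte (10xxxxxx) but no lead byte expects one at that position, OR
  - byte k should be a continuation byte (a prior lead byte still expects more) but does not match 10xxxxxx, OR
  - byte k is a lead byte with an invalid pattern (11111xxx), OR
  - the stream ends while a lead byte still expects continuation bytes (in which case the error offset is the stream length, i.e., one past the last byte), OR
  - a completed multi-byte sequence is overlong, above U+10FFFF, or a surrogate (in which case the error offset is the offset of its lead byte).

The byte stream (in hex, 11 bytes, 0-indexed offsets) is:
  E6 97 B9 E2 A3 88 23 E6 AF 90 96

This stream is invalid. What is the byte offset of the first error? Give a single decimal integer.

Byte[0]=E6: 3-byte lead, need 2 cont bytes. acc=0x6
Byte[1]=97: continuation. acc=(acc<<6)|0x17=0x197
Byte[2]=B9: continuation. acc=(acc<<6)|0x39=0x65F9
Completed: cp=U+65F9 (starts at byte 0)
Byte[3]=E2: 3-byte lead, need 2 cont bytes. acc=0x2
Byte[4]=A3: continuation. acc=(acc<<6)|0x23=0xA3
Byte[5]=88: continuation. acc=(acc<<6)|0x08=0x28C8
Completed: cp=U+28C8 (starts at byte 3)
Byte[6]=23: 1-byte ASCII. cp=U+0023
Byte[7]=E6: 3-byte lead, need 2 cont bytes. acc=0x6
Byte[8]=AF: continuation. acc=(acc<<6)|0x2F=0x1AF
Byte[9]=90: continuation. acc=(acc<<6)|0x10=0x6BD0
Completed: cp=U+6BD0 (starts at byte 7)
Byte[10]=96: INVALID lead byte (not 0xxx/110x/1110/11110)

Answer: 10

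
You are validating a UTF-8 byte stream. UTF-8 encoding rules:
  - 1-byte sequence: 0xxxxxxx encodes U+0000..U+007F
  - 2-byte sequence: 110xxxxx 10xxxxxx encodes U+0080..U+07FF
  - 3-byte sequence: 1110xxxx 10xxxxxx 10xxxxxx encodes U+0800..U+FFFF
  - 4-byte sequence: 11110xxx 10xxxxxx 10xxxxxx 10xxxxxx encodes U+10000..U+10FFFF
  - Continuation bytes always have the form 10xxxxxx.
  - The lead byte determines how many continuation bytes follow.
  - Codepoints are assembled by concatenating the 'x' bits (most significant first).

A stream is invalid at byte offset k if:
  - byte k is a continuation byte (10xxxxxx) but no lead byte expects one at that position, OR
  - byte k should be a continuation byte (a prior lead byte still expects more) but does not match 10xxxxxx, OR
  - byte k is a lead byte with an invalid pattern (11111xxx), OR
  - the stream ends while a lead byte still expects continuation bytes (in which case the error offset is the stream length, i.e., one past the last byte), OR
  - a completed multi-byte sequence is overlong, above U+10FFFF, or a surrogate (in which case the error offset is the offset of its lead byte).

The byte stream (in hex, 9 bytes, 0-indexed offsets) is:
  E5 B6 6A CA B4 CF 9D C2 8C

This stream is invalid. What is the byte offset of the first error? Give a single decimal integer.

Byte[0]=E5: 3-byte lead, need 2 cont bytes. acc=0x5
Byte[1]=B6: continuation. acc=(acc<<6)|0x36=0x176
Byte[2]=6A: expected 10xxxxxx continuation. INVALID

Answer: 2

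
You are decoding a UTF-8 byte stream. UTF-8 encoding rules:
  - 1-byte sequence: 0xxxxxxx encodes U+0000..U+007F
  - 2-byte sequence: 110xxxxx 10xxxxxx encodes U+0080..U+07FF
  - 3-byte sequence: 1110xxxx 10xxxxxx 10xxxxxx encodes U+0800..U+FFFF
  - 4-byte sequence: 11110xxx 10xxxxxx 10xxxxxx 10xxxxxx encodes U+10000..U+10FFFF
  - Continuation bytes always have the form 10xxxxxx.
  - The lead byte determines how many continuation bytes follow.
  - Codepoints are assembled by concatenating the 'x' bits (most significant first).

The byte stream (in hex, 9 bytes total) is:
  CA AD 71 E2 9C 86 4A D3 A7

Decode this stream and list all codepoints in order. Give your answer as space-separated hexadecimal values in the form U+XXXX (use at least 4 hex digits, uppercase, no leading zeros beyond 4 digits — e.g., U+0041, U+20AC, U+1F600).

Answer: U+02AD U+0071 U+2706 U+004A U+04E7

Derivation:
Byte[0]=CA: 2-byte lead, need 1 cont bytes. acc=0xA
Byte[1]=AD: continuation. acc=(acc<<6)|0x2D=0x2AD
Completed: cp=U+02AD (starts at byte 0)
Byte[2]=71: 1-byte ASCII. cp=U+0071
Byte[3]=E2: 3-byte lead, need 2 cont bytes. acc=0x2
Byte[4]=9C: continuation. acc=(acc<<6)|0x1C=0x9C
Byte[5]=86: continuation. acc=(acc<<6)|0x06=0x2706
Completed: cp=U+2706 (starts at byte 3)
Byte[6]=4A: 1-byte ASCII. cp=U+004A
Byte[7]=D3: 2-byte lead, need 1 cont bytes. acc=0x13
Byte[8]=A7: continuation. acc=(acc<<6)|0x27=0x4E7
Completed: cp=U+04E7 (starts at byte 7)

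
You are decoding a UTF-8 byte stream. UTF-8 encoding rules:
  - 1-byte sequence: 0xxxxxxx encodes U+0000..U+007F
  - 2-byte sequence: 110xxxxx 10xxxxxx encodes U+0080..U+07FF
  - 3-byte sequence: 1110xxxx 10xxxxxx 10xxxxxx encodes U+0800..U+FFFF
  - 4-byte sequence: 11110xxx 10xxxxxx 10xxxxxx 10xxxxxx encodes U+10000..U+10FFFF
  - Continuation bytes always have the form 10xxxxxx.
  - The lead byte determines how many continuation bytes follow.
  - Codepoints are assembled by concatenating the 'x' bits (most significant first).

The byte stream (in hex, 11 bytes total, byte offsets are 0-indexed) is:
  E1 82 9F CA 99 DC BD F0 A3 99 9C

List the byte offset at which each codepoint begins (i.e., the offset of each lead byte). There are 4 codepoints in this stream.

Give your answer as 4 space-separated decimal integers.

Answer: 0 3 5 7

Derivation:
Byte[0]=E1: 3-byte lead, need 2 cont bytes. acc=0x1
Byte[1]=82: continuation. acc=(acc<<6)|0x02=0x42
Byte[2]=9F: continuation. acc=(acc<<6)|0x1F=0x109F
Completed: cp=U+109F (starts at byte 0)
Byte[3]=CA: 2-byte lead, need 1 cont bytes. acc=0xA
Byte[4]=99: continuation. acc=(acc<<6)|0x19=0x299
Completed: cp=U+0299 (starts at byte 3)
Byte[5]=DC: 2-byte lead, need 1 cont bytes. acc=0x1C
Byte[6]=BD: continuation. acc=(acc<<6)|0x3D=0x73D
Completed: cp=U+073D (starts at byte 5)
Byte[7]=F0: 4-byte lead, need 3 cont bytes. acc=0x0
Byte[8]=A3: continuation. acc=(acc<<6)|0x23=0x23
Byte[9]=99: continuation. acc=(acc<<6)|0x19=0x8D9
Byte[10]=9C: continuation. acc=(acc<<6)|0x1C=0x2365C
Completed: cp=U+2365C (starts at byte 7)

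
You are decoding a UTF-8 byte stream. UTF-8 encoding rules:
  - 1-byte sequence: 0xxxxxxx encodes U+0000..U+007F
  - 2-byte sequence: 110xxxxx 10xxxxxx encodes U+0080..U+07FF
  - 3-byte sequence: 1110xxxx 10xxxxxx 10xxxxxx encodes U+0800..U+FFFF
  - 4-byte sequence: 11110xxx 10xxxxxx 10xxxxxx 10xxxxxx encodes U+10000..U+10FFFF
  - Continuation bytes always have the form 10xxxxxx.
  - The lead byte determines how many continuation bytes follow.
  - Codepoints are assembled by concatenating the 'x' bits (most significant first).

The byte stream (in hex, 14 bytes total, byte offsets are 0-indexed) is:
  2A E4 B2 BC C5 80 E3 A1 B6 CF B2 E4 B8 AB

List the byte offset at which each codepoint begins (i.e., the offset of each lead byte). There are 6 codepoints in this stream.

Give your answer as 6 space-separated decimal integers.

Answer: 0 1 4 6 9 11

Derivation:
Byte[0]=2A: 1-byte ASCII. cp=U+002A
Byte[1]=E4: 3-byte lead, need 2 cont bytes. acc=0x4
Byte[2]=B2: continuation. acc=(acc<<6)|0x32=0x132
Byte[3]=BC: continuation. acc=(acc<<6)|0x3C=0x4CBC
Completed: cp=U+4CBC (starts at byte 1)
Byte[4]=C5: 2-byte lead, need 1 cont bytes. acc=0x5
Byte[5]=80: continuation. acc=(acc<<6)|0x00=0x140
Completed: cp=U+0140 (starts at byte 4)
Byte[6]=E3: 3-byte lead, need 2 cont bytes. acc=0x3
Byte[7]=A1: continuation. acc=(acc<<6)|0x21=0xE1
Byte[8]=B6: continuation. acc=(acc<<6)|0x36=0x3876
Completed: cp=U+3876 (starts at byte 6)
Byte[9]=CF: 2-byte lead, need 1 cont bytes. acc=0xF
Byte[10]=B2: continuation. acc=(acc<<6)|0x32=0x3F2
Completed: cp=U+03F2 (starts at byte 9)
Byte[11]=E4: 3-byte lead, need 2 cont bytes. acc=0x4
Byte[12]=B8: continuation. acc=(acc<<6)|0x38=0x138
Byte[13]=AB: continuation. acc=(acc<<6)|0x2B=0x4E2B
Completed: cp=U+4E2B (starts at byte 11)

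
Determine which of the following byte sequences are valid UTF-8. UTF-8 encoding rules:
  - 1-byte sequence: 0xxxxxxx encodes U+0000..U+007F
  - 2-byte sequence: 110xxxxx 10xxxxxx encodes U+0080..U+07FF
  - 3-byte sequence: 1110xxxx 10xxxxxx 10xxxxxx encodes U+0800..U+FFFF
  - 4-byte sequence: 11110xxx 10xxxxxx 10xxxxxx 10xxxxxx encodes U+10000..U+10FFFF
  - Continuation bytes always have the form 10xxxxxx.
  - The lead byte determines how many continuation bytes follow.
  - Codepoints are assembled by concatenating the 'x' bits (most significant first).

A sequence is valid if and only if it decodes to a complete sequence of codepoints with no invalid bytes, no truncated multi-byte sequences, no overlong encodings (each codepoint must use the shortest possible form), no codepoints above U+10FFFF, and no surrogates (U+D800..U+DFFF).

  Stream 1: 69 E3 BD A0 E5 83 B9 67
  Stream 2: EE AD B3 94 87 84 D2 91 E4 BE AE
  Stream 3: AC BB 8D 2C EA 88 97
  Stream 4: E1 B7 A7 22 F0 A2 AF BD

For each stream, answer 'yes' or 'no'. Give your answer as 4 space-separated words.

Answer: yes no no yes

Derivation:
Stream 1: decodes cleanly. VALID
Stream 2: error at byte offset 3. INVALID
Stream 3: error at byte offset 0. INVALID
Stream 4: decodes cleanly. VALID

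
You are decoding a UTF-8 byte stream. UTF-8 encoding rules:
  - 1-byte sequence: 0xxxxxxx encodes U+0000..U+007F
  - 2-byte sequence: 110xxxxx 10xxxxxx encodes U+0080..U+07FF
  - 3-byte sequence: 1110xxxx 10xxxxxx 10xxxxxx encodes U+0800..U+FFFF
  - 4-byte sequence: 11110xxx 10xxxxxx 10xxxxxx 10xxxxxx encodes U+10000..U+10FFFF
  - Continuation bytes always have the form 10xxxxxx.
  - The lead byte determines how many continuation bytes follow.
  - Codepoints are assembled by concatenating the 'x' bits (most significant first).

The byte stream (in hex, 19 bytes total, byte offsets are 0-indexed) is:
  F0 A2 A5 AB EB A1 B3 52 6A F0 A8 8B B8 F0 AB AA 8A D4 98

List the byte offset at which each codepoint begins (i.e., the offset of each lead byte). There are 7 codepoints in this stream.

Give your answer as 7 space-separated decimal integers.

Answer: 0 4 7 8 9 13 17

Derivation:
Byte[0]=F0: 4-byte lead, need 3 cont bytes. acc=0x0
Byte[1]=A2: continuation. acc=(acc<<6)|0x22=0x22
Byte[2]=A5: continuation. acc=(acc<<6)|0x25=0x8A5
Byte[3]=AB: continuation. acc=(acc<<6)|0x2B=0x2296B
Completed: cp=U+2296B (starts at byte 0)
Byte[4]=EB: 3-byte lead, need 2 cont bytes. acc=0xB
Byte[5]=A1: continuation. acc=(acc<<6)|0x21=0x2E1
Byte[6]=B3: continuation. acc=(acc<<6)|0x33=0xB873
Completed: cp=U+B873 (starts at byte 4)
Byte[7]=52: 1-byte ASCII. cp=U+0052
Byte[8]=6A: 1-byte ASCII. cp=U+006A
Byte[9]=F0: 4-byte lead, need 3 cont bytes. acc=0x0
Byte[10]=A8: continuation. acc=(acc<<6)|0x28=0x28
Byte[11]=8B: continuation. acc=(acc<<6)|0x0B=0xA0B
Byte[12]=B8: continuation. acc=(acc<<6)|0x38=0x282F8
Completed: cp=U+282F8 (starts at byte 9)
Byte[13]=F0: 4-byte lead, need 3 cont bytes. acc=0x0
Byte[14]=AB: continuation. acc=(acc<<6)|0x2B=0x2B
Byte[15]=AA: continuation. acc=(acc<<6)|0x2A=0xAEA
Byte[16]=8A: continuation. acc=(acc<<6)|0x0A=0x2BA8A
Completed: cp=U+2BA8A (starts at byte 13)
Byte[17]=D4: 2-byte lead, need 1 cont bytes. acc=0x14
Byte[18]=98: continuation. acc=(acc<<6)|0x18=0x518
Completed: cp=U+0518 (starts at byte 17)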